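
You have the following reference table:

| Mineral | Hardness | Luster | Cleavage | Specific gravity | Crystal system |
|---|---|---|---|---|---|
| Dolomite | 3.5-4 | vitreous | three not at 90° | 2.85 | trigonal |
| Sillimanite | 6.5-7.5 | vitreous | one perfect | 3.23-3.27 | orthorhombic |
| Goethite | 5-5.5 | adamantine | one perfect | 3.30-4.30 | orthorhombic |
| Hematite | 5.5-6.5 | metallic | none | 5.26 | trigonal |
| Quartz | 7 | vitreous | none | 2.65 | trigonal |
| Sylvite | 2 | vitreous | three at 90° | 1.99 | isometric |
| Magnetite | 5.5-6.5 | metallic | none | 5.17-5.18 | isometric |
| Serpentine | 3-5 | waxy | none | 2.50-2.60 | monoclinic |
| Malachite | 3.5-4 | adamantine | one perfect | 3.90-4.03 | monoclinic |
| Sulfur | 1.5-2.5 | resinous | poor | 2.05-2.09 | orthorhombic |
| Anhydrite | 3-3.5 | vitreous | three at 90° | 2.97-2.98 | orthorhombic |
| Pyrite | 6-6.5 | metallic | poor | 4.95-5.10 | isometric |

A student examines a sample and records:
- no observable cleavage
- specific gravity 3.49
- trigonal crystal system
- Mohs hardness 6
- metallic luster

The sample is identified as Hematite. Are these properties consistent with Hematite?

Inconsistent

No observable cleavage — matches Hematite (cleavage none).
Specific gravity 3.49 — Hematite has SG 5.26; inconsistent.
Trigonal crystal system — matches Hematite (trigonal system).
Mohs hardness 6 — matches Hematite (hardness 5.5-6.5).
Metallic luster — matches Hematite (metallic luster).
The specific gravity observation rules out Hematite.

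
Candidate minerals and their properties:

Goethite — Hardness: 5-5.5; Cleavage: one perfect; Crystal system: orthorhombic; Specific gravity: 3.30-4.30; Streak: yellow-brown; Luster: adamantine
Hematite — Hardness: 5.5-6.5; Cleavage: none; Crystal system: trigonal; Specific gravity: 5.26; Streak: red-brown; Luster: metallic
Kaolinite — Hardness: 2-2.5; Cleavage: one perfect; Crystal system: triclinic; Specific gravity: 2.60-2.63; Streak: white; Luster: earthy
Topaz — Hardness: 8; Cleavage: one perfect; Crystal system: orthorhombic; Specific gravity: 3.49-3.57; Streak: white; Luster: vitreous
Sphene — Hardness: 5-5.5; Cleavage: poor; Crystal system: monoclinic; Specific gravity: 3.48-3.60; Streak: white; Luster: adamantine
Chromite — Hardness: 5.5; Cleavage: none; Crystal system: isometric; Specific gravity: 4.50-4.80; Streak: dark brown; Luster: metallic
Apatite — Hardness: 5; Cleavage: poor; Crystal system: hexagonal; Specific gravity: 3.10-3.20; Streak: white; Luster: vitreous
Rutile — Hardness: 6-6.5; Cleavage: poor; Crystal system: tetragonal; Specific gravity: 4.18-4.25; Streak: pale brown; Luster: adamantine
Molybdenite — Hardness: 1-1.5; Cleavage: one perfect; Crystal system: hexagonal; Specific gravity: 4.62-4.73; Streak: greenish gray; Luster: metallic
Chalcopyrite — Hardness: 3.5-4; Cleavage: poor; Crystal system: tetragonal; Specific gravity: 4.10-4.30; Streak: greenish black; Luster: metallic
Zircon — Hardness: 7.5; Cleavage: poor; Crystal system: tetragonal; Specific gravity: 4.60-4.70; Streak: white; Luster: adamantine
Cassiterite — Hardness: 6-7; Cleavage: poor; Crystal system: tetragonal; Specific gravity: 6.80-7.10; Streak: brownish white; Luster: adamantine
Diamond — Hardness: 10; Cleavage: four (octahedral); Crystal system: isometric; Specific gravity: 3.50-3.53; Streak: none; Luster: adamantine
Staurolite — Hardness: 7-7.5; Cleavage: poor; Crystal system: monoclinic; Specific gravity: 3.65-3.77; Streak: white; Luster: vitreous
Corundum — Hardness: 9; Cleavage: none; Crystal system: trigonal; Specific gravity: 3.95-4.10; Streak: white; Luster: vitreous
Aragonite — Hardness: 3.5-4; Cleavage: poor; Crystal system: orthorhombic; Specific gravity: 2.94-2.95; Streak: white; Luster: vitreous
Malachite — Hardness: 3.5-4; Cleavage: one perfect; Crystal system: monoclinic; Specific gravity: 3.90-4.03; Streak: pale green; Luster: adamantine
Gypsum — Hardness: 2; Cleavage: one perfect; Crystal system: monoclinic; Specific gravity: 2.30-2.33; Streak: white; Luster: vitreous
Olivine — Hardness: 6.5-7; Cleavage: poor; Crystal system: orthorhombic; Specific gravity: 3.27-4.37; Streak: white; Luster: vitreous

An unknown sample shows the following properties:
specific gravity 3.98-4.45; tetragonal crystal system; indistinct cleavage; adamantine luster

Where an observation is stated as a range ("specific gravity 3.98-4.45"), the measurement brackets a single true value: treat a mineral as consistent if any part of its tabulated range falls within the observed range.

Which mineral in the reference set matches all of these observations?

Rutile

Specific gravity 3.98-4.45 — only Goethite, Rutile, Chalcopyrite, Corundum, Malachite, Olivine remain.
Tetragonal crystal system — Rutile, Chalcopyrite remain.
Indistinct cleavage — all remaining candidates fit.
Adamantine luster rules out Chalcopyrite.
Only Rutile satisfies all observations.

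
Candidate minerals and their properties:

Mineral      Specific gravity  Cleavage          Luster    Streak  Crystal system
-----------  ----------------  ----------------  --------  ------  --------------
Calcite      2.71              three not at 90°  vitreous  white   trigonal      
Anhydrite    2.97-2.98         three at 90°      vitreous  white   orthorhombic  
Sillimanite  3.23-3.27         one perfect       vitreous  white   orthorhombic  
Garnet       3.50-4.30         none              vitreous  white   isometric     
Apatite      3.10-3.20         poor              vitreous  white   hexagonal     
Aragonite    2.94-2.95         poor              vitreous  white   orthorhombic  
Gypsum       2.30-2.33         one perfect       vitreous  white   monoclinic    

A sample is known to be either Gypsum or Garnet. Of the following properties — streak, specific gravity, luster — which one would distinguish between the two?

specific gravity

Streak: both white — same for both.
Specific gravity: Gypsum 2.30-2.33, Garnet 3.50-4.30 — distinct.
Luster: both vitreous — same for both.
Specific gravity is the diagnostic property here.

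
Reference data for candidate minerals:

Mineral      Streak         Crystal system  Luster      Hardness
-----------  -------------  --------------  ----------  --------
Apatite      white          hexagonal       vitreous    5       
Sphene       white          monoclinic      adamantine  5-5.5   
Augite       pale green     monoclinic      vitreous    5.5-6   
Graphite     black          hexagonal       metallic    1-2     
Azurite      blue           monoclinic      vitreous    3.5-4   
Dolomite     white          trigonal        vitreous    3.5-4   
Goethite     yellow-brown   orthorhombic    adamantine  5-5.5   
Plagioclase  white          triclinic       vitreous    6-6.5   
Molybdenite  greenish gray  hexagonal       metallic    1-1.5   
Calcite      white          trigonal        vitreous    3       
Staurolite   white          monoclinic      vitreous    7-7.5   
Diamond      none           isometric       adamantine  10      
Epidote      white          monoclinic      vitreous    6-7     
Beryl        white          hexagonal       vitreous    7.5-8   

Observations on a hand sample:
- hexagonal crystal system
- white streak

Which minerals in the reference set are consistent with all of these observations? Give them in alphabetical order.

Apatite, Beryl

Hexagonal crystal system — only Apatite, Graphite, Molybdenite, Beryl remain.
White streak eliminates Graphite, Molybdenite.
Remaining candidates: Apatite, Beryl.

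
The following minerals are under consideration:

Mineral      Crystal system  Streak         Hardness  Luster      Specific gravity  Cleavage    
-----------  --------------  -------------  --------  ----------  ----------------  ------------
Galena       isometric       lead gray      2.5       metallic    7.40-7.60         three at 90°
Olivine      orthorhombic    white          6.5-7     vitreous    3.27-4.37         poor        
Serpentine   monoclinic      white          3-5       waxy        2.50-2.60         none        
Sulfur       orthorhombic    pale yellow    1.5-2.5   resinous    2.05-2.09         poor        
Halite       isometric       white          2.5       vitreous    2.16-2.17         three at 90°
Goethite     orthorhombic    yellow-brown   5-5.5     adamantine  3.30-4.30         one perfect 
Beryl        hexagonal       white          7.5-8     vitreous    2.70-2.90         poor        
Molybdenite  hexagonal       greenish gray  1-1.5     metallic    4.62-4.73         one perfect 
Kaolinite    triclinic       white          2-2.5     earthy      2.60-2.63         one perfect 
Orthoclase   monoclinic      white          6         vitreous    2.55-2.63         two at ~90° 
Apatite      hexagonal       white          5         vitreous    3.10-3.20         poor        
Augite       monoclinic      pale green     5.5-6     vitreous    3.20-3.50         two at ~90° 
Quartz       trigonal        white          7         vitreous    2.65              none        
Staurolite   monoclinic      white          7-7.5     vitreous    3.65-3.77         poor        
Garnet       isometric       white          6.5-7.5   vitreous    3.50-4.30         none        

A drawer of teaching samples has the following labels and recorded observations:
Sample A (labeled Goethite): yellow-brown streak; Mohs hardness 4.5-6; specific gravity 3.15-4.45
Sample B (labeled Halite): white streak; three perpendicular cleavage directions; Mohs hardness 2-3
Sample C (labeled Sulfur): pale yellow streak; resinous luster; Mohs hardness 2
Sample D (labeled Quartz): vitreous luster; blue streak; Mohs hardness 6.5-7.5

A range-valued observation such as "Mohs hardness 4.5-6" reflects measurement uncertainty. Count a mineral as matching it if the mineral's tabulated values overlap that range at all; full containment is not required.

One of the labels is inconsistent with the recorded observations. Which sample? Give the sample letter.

D

Sample A: observations are consistent with Goethite.
Sample B: observations are consistent with Halite.
Sample C: observations are consistent with Sulfur.
Sample D: Quartz has white streak, but the record shows blue streak — this label is wrong.
The mislabeled specimen is D.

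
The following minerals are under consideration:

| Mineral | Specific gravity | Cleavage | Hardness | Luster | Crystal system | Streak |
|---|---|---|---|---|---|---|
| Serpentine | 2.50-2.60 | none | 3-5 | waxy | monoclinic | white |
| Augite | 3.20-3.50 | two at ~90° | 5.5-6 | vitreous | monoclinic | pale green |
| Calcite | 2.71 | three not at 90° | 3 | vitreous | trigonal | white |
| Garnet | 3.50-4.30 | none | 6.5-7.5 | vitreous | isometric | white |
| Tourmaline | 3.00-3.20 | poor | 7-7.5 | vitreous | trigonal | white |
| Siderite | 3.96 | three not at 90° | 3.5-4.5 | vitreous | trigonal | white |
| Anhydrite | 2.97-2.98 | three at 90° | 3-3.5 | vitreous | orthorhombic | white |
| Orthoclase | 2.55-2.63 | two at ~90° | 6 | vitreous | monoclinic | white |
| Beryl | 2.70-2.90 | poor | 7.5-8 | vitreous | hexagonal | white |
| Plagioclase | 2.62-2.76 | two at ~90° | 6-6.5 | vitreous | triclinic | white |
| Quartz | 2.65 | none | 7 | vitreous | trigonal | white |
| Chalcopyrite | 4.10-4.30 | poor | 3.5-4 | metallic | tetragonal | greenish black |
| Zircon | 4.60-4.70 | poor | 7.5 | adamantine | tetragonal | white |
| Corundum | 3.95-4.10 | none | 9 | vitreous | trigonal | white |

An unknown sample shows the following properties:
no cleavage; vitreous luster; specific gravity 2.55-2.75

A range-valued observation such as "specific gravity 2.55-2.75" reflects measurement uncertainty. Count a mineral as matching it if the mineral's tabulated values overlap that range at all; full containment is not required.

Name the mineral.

Quartz

No cleavage: Serpentine, Garnet, Quartz, Corundum remain.
Vitreous luster rules out Serpentine.
Specific gravity 2.55-2.75: only Quartz remains.
Only Quartz satisfies all observations.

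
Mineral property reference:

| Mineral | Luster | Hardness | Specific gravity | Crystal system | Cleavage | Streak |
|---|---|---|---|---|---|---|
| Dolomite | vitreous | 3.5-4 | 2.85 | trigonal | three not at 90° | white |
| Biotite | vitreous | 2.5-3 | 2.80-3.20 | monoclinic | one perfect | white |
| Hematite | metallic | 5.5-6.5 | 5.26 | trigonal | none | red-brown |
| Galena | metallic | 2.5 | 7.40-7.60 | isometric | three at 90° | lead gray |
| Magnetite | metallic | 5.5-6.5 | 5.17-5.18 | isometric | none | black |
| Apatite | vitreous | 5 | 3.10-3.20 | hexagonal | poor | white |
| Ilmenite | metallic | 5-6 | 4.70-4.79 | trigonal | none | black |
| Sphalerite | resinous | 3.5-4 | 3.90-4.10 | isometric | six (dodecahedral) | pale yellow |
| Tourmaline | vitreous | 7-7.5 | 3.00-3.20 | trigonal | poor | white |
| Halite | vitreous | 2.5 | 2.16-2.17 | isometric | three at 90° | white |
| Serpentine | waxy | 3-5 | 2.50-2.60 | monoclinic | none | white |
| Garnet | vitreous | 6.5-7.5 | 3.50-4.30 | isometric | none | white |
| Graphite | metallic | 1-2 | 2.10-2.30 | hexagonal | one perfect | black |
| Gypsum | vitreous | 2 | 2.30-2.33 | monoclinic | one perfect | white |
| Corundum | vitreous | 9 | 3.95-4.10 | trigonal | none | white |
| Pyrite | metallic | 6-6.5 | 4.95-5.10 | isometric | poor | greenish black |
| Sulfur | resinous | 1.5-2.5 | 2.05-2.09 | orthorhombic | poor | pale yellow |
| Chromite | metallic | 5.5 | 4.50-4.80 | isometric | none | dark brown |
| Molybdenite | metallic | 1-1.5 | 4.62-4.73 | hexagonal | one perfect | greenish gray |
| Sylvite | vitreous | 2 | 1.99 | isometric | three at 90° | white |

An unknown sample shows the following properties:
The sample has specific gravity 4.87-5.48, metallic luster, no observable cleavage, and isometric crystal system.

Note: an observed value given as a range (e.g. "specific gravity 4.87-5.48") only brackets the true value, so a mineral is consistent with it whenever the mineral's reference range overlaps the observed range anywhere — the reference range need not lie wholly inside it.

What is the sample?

Magnetite

Specific gravity 4.87-5.48: only Hematite, Magnetite, Pyrite remain.
Metallic luster: no further eliminations.
No observable cleavage rules out Pyrite.
Isometric crystal system rules out Hematite.
The only mineral consistent with every observation is Magnetite.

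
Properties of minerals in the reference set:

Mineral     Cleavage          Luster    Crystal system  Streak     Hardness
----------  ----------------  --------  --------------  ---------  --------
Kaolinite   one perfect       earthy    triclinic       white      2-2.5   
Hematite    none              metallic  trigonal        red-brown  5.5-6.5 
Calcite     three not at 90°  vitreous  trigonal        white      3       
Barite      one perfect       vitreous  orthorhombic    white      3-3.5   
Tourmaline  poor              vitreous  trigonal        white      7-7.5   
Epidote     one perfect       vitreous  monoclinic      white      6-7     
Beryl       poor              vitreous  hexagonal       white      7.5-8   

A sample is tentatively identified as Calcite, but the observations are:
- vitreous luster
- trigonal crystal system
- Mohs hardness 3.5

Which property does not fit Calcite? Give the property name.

hardness

Vitreous luster: Calcite has vitreous luster — consistent.
Trigonal crystal system: Calcite has trigonal system — consistent.
Mohs hardness 3.5: Calcite has hardness 3 — does not match.
Everything matches except the hardness.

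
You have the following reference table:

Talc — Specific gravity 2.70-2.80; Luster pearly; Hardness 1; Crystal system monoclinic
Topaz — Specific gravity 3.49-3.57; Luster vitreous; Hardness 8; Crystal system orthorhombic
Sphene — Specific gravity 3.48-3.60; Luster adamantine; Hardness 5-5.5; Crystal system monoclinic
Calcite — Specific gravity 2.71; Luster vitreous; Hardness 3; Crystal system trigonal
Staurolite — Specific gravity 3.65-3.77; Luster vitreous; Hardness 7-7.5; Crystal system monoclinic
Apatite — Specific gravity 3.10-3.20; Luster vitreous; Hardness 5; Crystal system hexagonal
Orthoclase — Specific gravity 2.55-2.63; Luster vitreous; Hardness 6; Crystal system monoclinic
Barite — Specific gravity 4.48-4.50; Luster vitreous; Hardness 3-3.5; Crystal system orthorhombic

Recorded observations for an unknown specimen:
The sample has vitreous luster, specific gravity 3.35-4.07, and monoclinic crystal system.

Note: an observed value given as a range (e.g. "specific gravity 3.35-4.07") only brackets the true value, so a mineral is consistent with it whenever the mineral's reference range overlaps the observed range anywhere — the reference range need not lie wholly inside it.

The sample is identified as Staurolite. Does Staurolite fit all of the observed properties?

Yes

Vitreous luster — matches Staurolite (vitreous luster).
Specific gravity 3.35-4.07 — matches Staurolite (SG 3.65-3.77).
Monoclinic crystal system — matches Staurolite (monoclinic system).
Every observed property is compatible with the reference values for Staurolite.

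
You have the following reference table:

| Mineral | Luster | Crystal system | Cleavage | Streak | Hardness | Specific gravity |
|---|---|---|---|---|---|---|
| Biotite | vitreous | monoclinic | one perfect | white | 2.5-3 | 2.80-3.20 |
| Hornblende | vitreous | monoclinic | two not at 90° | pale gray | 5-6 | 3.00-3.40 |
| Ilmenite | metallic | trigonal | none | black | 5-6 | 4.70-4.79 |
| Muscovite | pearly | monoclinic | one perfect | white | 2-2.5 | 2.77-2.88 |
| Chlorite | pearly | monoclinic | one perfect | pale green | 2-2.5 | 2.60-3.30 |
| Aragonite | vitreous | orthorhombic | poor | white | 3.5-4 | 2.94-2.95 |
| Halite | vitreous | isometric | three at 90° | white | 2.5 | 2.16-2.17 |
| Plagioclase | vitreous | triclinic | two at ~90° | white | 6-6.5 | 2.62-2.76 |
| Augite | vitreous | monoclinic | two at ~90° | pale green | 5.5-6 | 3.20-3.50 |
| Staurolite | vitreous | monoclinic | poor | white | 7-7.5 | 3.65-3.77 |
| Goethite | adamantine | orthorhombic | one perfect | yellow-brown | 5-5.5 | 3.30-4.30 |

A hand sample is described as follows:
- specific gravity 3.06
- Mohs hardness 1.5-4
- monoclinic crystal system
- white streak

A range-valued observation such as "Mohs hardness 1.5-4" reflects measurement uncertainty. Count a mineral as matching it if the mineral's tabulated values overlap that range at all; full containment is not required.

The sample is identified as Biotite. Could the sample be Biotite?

Consistent

Specific gravity 3.06 — fits Biotite (SG 2.80-3.20).
Mohs hardness 1.5-4 — fits Biotite (hardness 2.5-3).
Monoclinic crystal system — fits Biotite (monoclinic system).
White streak — fits Biotite (white streak).
Nothing contradicts Biotite.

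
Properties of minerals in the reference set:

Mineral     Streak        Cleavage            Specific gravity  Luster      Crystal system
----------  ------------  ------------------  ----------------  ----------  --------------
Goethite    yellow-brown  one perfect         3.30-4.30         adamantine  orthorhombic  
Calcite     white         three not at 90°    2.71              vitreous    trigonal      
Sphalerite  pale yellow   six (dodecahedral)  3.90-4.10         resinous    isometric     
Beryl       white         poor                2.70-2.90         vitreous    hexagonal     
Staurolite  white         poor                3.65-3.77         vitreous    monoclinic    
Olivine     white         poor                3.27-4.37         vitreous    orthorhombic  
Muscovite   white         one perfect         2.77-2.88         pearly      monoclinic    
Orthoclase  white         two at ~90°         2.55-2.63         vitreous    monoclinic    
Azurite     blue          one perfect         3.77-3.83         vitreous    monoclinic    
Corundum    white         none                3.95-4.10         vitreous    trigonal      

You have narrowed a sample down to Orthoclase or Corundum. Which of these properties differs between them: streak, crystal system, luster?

Streak: both white — no difference.
Crystal system: Orthoclase monoclinic, Corundum trigonal — these differ.
Luster: both vitreous — no difference.
Crystal system is the diagnostic property here.

crystal system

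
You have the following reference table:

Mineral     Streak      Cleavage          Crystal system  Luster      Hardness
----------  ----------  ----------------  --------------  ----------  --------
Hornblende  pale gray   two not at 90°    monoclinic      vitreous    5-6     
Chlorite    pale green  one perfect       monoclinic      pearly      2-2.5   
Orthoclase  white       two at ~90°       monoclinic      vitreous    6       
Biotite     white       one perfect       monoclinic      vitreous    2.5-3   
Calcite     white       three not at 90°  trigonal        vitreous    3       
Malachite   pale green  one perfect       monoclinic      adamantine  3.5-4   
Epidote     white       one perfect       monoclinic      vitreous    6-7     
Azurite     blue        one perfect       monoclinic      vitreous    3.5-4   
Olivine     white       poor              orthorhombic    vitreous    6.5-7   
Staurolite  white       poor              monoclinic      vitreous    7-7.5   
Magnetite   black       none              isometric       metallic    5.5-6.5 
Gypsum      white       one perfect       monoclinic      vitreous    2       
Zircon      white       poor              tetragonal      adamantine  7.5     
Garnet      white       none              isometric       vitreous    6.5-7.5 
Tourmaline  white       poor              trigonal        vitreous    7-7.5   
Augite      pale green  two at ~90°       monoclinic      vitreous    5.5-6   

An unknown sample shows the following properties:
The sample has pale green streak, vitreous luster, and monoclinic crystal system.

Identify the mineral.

Pale green streak: narrows the field to Chlorite, Malachite, Augite.
Vitreous luster: narrows the field to Augite.
Monoclinic crystal system: consistent with all remaining minerals.
The only mineral consistent with every observation is Augite.

Augite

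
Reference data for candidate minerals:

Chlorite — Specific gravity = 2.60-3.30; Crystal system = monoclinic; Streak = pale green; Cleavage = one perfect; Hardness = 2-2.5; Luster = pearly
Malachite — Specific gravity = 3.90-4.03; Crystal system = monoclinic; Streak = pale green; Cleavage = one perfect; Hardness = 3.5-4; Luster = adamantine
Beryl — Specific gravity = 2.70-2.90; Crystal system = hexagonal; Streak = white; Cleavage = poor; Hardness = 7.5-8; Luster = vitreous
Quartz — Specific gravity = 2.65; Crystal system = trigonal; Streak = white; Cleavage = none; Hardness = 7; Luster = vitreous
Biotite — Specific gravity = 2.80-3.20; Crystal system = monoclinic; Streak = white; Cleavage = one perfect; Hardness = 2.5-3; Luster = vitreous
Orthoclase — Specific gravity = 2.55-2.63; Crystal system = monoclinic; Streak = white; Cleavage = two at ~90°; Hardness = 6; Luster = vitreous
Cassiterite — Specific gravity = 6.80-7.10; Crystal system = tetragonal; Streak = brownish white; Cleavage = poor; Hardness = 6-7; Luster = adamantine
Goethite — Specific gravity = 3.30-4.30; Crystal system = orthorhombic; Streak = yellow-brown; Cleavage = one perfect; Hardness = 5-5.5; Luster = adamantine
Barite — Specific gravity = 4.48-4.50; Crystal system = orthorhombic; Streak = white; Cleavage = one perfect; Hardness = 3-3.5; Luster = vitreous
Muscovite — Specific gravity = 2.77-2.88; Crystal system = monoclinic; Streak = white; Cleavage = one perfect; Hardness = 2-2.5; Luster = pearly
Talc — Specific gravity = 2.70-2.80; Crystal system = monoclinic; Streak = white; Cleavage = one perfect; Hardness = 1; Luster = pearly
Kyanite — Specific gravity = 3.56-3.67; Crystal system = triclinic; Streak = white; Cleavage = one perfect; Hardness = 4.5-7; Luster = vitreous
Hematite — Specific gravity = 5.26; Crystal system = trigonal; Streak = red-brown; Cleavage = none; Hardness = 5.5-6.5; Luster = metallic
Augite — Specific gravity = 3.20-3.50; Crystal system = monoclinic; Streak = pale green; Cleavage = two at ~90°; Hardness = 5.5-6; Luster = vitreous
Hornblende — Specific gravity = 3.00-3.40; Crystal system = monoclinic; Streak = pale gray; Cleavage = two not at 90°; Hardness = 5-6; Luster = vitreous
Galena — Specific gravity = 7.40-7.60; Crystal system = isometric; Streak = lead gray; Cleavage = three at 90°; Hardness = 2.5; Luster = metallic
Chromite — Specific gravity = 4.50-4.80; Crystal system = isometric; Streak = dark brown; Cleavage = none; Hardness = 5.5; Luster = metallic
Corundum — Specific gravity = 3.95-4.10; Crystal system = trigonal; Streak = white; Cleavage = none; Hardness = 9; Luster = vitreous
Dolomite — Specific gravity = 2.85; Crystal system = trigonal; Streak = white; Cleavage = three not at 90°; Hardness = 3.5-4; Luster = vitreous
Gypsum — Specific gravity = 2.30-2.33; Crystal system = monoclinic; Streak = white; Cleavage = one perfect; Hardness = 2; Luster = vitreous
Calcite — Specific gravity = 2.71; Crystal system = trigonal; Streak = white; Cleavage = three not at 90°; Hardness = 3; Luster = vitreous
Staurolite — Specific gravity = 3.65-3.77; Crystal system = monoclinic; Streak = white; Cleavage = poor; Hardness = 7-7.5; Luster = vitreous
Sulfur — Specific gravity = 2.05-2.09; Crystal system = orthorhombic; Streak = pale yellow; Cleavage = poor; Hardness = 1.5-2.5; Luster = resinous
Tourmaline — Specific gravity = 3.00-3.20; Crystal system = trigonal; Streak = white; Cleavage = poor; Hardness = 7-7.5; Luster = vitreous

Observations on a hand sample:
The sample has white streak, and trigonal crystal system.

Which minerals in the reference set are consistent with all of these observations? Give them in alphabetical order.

Calcite, Corundum, Dolomite, Quartz, Tourmaline

White streak — narrows the field to Beryl, Quartz, Biotite, Orthoclase, Barite, Muscovite, Talc, Kyanite, Corundum, Dolomite, Gypsum, Calcite, Staurolite, Tourmaline.
Trigonal crystal system — narrows the field to Quartz, Corundum, Dolomite, Calcite, Tourmaline.
The minerals that satisfy all observations are Calcite, Corundum, Dolomite, Quartz, Tourmaline.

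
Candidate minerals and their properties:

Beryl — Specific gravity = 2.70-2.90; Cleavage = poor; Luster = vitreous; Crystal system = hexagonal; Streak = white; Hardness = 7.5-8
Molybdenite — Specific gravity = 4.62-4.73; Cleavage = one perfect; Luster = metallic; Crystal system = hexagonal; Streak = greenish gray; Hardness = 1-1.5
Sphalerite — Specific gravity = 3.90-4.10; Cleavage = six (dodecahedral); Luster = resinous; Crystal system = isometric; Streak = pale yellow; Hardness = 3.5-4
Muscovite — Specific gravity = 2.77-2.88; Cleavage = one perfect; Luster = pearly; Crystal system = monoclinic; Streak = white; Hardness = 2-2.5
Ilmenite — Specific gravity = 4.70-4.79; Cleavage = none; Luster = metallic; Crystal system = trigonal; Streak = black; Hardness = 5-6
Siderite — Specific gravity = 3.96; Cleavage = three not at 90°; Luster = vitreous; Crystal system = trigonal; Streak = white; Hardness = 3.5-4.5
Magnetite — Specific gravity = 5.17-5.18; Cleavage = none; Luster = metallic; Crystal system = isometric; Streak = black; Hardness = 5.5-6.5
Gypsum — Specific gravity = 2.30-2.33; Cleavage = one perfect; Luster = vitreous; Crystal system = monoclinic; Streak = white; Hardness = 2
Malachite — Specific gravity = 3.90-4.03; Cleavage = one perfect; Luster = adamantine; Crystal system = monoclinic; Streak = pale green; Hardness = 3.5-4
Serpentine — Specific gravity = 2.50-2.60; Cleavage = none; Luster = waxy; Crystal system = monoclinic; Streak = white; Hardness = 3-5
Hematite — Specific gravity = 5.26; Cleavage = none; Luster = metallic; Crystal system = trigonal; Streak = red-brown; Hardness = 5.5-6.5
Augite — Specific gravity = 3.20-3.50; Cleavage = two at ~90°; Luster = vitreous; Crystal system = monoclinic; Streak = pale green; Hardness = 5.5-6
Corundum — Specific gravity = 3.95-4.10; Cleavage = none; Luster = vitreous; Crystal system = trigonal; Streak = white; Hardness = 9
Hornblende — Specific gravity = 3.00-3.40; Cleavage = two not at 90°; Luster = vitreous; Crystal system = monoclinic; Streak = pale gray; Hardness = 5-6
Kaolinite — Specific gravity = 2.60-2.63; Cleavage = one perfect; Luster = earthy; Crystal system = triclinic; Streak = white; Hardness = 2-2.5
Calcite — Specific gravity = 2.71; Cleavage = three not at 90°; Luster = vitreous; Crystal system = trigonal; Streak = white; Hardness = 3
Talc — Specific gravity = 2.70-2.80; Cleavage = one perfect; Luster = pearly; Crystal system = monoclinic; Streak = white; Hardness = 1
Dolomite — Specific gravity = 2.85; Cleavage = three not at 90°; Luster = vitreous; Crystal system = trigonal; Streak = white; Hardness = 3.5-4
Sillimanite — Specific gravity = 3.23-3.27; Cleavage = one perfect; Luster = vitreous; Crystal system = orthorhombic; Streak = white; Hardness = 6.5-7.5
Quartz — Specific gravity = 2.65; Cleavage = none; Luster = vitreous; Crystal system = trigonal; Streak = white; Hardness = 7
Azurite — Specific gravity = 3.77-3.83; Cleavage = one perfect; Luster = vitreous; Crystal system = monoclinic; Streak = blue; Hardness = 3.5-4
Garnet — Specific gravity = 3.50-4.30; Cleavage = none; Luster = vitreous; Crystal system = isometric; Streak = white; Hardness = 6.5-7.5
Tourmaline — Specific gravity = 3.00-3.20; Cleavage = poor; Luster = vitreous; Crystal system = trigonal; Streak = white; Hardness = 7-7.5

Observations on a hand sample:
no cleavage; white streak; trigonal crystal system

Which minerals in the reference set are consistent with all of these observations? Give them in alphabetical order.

No cleavage — narrows the field to Ilmenite, Magnetite, Serpentine, Hematite, Corundum, Quartz, Garnet.
White streak is inconsistent with Ilmenite, Magnetite, Hematite.
Trigonal crystal system excludes Serpentine, Garnet.
Remaining candidates: Corundum, Quartz.

Corundum, Quartz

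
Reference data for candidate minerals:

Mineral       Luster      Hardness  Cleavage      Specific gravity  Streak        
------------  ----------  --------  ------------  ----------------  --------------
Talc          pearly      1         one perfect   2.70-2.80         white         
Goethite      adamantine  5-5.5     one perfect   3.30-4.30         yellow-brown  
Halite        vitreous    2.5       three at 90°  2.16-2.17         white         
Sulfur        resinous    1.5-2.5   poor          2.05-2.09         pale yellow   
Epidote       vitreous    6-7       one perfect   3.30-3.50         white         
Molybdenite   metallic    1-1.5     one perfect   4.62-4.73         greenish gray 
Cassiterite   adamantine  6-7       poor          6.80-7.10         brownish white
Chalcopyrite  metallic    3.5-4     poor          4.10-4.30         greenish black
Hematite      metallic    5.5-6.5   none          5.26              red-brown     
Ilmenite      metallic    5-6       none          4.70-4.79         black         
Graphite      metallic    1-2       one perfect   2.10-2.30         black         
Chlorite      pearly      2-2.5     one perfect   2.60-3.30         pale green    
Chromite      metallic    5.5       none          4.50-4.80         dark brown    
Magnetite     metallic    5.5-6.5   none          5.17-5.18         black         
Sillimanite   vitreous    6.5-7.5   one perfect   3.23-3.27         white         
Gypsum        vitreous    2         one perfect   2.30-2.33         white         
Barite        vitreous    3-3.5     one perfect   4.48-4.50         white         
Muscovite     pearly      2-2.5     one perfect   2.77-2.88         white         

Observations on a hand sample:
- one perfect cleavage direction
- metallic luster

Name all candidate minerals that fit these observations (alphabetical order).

Graphite, Molybdenite

One perfect cleavage direction: narrows the field to Talc, Goethite, Epidote, Molybdenite, Graphite, Chlorite, Sillimanite, Gypsum, Barite, Muscovite.
Metallic luster: only Molybdenite, Graphite remain.
Consistent with every observation: Graphite, Molybdenite.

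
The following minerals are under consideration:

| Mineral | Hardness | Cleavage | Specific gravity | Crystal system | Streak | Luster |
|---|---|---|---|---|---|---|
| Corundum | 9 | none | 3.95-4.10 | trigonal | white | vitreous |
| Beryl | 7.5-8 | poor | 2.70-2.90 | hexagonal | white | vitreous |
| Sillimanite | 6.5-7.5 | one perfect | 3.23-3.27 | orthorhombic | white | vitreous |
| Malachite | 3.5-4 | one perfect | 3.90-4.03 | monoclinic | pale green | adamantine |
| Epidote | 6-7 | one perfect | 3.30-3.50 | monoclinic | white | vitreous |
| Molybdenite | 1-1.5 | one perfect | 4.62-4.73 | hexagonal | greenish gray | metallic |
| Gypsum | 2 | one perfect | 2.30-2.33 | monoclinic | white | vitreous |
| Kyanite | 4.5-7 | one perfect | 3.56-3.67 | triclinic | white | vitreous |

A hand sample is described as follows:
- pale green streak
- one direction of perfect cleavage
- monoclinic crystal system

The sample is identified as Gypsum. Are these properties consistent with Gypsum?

Pale green streak — Gypsum has white streak; which does not match.
One direction of perfect cleavage — fits Gypsum (cleavage one perfect).
Monoclinic crystal system — fits Gypsum (monoclinic system).
The streak observation rules out Gypsum.

Inconsistent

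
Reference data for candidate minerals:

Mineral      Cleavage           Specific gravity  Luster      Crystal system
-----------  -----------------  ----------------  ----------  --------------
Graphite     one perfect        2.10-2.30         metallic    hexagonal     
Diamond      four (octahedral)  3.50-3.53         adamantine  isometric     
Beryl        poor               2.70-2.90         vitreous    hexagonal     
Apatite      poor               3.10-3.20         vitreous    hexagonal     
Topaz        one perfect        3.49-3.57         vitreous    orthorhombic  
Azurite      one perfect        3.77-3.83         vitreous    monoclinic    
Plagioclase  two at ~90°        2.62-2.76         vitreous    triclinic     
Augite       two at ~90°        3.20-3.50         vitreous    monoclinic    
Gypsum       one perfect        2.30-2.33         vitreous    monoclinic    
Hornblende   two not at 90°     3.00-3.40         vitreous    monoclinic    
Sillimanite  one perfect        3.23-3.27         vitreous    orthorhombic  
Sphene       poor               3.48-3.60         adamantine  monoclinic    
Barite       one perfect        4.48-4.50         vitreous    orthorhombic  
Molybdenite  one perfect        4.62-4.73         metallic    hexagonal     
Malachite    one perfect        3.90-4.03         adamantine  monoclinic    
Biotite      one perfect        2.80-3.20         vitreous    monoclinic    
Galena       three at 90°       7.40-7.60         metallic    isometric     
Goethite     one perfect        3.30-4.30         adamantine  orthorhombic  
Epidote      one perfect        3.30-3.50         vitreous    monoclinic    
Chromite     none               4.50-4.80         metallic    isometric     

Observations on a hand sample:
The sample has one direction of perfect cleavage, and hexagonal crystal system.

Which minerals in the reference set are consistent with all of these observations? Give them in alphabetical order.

One direction of perfect cleavage — only Graphite, Topaz, Azurite, Gypsum, Sillimanite, Barite, Molybdenite, Malachite, Biotite, Goethite, Epidote remain.
Hexagonal crystal system — Graphite, Molybdenite remain.
The minerals that satisfy all observations are Graphite, Molybdenite.

Graphite, Molybdenite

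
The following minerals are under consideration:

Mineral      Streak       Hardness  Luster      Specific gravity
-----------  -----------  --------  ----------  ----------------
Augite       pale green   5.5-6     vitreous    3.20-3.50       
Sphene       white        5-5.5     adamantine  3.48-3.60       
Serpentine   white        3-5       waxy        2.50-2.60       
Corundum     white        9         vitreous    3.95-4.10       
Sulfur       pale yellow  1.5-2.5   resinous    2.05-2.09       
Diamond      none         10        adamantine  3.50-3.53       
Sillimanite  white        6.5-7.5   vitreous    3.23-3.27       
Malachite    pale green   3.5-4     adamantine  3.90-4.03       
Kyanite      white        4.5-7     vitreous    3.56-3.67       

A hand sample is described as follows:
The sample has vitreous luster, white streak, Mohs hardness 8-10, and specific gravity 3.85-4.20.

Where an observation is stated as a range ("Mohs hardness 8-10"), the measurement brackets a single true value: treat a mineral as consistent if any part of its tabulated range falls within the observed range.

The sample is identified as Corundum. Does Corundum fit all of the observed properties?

Vitreous luster — fits Corundum (vitreous luster).
White streak — fits Corundum (white streak).
Mohs hardness 8-10 — fits Corundum (hardness 9).
Specific gravity 3.85-4.20 — fits Corundum (SG 3.95-4.10).
Nothing contradicts Corundum.

Consistent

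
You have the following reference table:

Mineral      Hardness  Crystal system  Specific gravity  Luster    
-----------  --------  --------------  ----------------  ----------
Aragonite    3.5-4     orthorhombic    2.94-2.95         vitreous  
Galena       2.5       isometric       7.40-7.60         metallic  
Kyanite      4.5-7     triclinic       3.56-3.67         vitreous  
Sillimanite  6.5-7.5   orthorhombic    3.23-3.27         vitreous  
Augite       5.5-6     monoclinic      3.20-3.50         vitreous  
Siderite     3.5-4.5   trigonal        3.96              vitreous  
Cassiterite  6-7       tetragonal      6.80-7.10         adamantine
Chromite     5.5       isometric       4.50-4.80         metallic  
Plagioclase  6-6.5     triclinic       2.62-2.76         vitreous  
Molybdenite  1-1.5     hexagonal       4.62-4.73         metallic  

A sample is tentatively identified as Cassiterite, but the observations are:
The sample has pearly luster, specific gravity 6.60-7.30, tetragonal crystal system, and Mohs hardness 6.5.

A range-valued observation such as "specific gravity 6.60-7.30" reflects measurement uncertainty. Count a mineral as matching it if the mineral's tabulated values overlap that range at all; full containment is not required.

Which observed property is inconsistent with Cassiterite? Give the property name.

luster

Pearly luster: Cassiterite has adamantine luster — inconsistent.
Specific gravity 6.60-7.30: Cassiterite has SG 6.80-7.10 — within range.
Tetragonal crystal system: Cassiterite has tetragonal system — within range.
Mohs hardness 6.5: Cassiterite has hardness 6-7 — within range.
The luster is the one property that does not fit.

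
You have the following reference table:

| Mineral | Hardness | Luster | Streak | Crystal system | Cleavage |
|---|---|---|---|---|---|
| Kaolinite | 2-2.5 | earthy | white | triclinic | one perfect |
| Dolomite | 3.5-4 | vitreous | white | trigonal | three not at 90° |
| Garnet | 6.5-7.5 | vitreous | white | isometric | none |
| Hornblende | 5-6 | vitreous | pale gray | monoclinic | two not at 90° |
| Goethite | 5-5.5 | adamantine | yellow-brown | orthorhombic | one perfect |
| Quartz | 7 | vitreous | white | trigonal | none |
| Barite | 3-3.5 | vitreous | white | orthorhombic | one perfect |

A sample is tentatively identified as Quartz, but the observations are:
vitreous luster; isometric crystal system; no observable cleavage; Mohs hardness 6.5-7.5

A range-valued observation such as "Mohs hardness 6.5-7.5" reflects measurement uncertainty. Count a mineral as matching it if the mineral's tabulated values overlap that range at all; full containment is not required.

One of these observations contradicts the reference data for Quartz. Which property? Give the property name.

Vitreous luster: Quartz has vitreous luster — within range.
Isometric crystal system: Quartz has trigonal system — does not match.
No observable cleavage: Quartz has cleavage none — within range.
Mohs hardness 6.5-7.5: Quartz has hardness 7 — within range.
The crystal system is the one property that does not fit.

crystal system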